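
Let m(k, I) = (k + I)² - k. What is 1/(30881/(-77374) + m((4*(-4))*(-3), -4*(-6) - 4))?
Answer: 77374/354032543 ≈ 0.00021855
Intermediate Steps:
m(k, I) = (I + k)² - k
1/(30881/(-77374) + m((4*(-4))*(-3), -4*(-6) - 4)) = 1/(30881/(-77374) + (((-4*(-6) - 4) + (4*(-4))*(-3))² - 4*(-4)*(-3))) = 1/(30881*(-1/77374) + (((24 - 4) - 16*(-3))² - (-16)*(-3))) = 1/(-30881/77374 + ((20 + 48)² - 1*48)) = 1/(-30881/77374 + (68² - 48)) = 1/(-30881/77374 + (4624 - 48)) = 1/(-30881/77374 + 4576) = 1/(354032543/77374) = 77374/354032543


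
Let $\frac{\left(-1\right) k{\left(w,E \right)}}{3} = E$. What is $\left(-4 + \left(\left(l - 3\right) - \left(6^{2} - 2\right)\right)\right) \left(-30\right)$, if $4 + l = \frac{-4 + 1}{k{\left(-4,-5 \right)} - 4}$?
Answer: $\frac{14940}{11} \approx 1358.2$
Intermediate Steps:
$k{\left(w,E \right)} = - 3 E$
$l = - \frac{47}{11}$ ($l = -4 + \frac{-4 + 1}{\left(-3\right) \left(-5\right) - 4} = -4 - \frac{3}{15 - 4} = -4 - \frac{3}{11} = - \frac{47}{11} \approx -4.2727$)
$\left(-4 + \left(\left(l - 3\right) - \left(6^{2} - 2\right)\right)\right) \left(-30\right) = \left(-4 - \frac{454}{11}\right) \left(-30\right) = \left(- \frac{498}{11}\right) \left(-30\right) = \frac{14940}{11}$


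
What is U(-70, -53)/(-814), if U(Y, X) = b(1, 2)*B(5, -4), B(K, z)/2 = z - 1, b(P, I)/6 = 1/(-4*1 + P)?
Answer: -10/407 ≈ -0.024570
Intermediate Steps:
b(P, I) = 6/(-4 + P) (b(P, I) = 6/(-4*1 + P) = 6/(-4 + P))
B(K, z) = -2 + 2*z (B(K, z) = 2*(z - 1) = 2*(-1 + z) = -2 + 2*z)
U(Y, X) = 20 (U(Y, X) = (6/(-4 + 1))*(-2 + 2*(-4)) = (6/(-3))*(-2 - 8) = (6*(-⅓))*(-10) = -2*(-10) = 20)
U(-70, -53)/(-814) = 20/(-814) = 20*(-1/814) = -10/407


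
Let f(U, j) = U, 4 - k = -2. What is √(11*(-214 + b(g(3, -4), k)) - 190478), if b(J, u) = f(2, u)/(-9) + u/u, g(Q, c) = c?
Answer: I*√1735411/3 ≈ 439.12*I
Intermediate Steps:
k = 6 (k = 4 - 1*(-2) = 4 + 2 = 6)
b(J, u) = 7/9 (b(J, u) = 2/(-9) + u/u = 2*(-⅑) + 1 = -2/9 + 1 = 7/9)
√(11*(-214 + b(g(3, -4), k)) - 190478) = √(11*(-214 + 7/9) - 190478) = √(11*(-1919/9) - 190478) = √(-21109/9 - 190478) = √(-1735411/9) = I*√1735411/3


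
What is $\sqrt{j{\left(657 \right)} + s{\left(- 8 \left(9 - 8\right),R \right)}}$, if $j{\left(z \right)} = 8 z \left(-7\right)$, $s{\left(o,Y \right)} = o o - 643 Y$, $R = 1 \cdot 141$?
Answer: $i \sqrt{127391} \approx 356.92 i$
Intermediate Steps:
$R = 141$
$s{\left(o,Y \right)} = o^{2} - 643 Y$
$j{\left(z \right)} = - 56 z$
$\sqrt{j{\left(657 \right)} + s{\left(- 8 \left(9 - 8\right),R \right)}} = \sqrt{\left(-56\right) 657 + \left(\left(- 8 \left(9 - 8\right)\right)^{2} - 90663\right)} = \sqrt{-36792 - \left(90663 - \left(\left(-8\right) 1\right)^{2}\right)} = \sqrt{-36792 - \left(90663 - \left(-8\right)^{2}\right)} = \sqrt{-36792 + \left(64 - 90663\right)} = \sqrt{-36792 - 90599} = \sqrt{-127391} = i \sqrt{127391}$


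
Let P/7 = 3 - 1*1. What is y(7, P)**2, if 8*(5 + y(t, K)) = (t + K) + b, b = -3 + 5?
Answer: 289/64 ≈ 4.5156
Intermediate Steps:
b = 2
P = 14 (P = 7*(3 - 1*1) = 7*(3 - 1) = 7*2 = 14)
y(t, K) = -19/4 + K/8 + t/8 (y(t, K) = -5 + ((t + K) + 2)/8 = -5 + ((K + t) + 2)/8 = -5 + (2 + K + t)/8 = -5 + (1/4 + K/8 + t/8) = -19/4 + K/8 + t/8)
y(7, P)**2 = (-19/4 + (1/8)*14 + (1/8)*7)**2 = (-19/4 + 7/4 + 7/8)**2 = (-17/8)**2 = 289/64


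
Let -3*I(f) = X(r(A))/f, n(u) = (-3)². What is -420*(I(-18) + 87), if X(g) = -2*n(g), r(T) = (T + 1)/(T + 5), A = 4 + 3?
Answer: -36400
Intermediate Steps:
n(u) = 9
A = 7
r(T) = (1 + T)/(5 + T)
X(g) = -18 (X(g) = -2*9 = -18)
I(f) = 6/f (I(f) = -(-6)/f = 6/f)
-420*(I(-18) + 87) = -420*(6/(-18) + 87) = -420*(6*(-1/18) + 87) = -420*(-⅓ + 87) = -420*260/3 = -36400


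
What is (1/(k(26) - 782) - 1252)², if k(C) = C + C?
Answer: 835324709521/532900 ≈ 1.5675e+6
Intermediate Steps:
k(C) = 2*C
(1/(k(26) - 782) - 1252)² = (1/(2*26 - 782) - 1252)² = (1/(52 - 782) - 1252)² = (1/(-730) - 1252)² = (-1/730 - 1252)² = (-913961/730)² = 835324709521/532900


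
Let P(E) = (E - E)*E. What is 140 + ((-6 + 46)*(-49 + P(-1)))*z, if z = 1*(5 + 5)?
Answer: -19460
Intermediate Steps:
z = 10 (z = 1*10 = 10)
P(E) = 0 (P(E) = 0*E = 0)
140 + ((-6 + 46)*(-49 + P(-1)))*z = 140 + ((-6 + 46)*(-49 + 0))*10 = 140 + (40*(-49))*10 = 140 - 1960*10 = 140 - 19600 = -19460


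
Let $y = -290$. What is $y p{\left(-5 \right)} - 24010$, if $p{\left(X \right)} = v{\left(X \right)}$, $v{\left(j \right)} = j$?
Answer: $-22560$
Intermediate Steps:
$p{\left(X \right)} = X$
$y p{\left(-5 \right)} - 24010 = \left(-290\right) \left(-5\right) - 24010 = 1450 - 24010 = -22560$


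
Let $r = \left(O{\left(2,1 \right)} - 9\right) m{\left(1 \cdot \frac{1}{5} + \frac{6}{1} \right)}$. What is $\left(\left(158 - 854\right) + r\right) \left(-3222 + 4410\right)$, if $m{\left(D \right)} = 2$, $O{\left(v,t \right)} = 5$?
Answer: $-836352$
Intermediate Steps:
$r = -8$ ($r = \left(5 - 9\right) 2 = \left(-4\right) 2 = -8$)
$\left(\left(158 - 854\right) + r\right) \left(-3222 + 4410\right) = \left(\left(158 - 854\right) - 8\right) \left(-3222 + 4410\right) = \left(\left(158 - 854\right) - 8\right) 1188 = \left(-696 - 8\right) 1188 = \left(-704\right) 1188 = -836352$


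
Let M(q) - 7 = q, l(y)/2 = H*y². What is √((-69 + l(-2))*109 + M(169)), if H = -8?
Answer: I*√14321 ≈ 119.67*I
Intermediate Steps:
l(y) = -16*y² (l(y) = 2*(-8*y²) = -16*y²)
M(q) = 7 + q
√((-69 + l(-2))*109 + M(169)) = √((-69 - 16*(-2)²)*109 + (7 + 169)) = √((-69 - 16*4)*109 + 176) = √((-69 - 64)*109 + 176) = √(-133*109 + 176) = √(-14497 + 176) = √(-14321) = I*√14321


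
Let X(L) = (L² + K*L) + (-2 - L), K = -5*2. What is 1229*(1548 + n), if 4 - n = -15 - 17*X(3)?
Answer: 1382625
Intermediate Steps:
K = -10
X(L) = -2 + L² - 11*L (X(L) = (L² - 10*L) + (-2 - L) = -2 + L² - 11*L)
n = -423 (n = 4 - (-15 - 17*(-2 + 3² - 11*3)) = 4 - (-15 - 17*(-2 + 9 - 33)) = 4 - (-15 - 17*(-26)) = 4 - (-15 + 442) = 4 - 1*427 = 4 - 427 = -423)
1229*(1548 + n) = 1229*(1548 - 423) = 1229*1125 = 1382625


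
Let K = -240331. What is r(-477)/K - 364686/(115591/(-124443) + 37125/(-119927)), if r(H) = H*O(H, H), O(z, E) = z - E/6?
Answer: 654011173118440002843/2220950229712396 ≈ 2.9447e+5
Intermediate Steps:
O(z, E) = z - E/6
r(H) = 5*H²/6 (r(H) = H*(H - H/6) = H*(5*H/6) = 5*H²/6)
r(-477)/K - 364686/(115591/(-124443) + 37125/(-119927)) = ((⅚)*(-477)²)/(-240331) - 364686/(115591/(-124443) + 37125/(-119927)) = ((⅚)*227529)*(-1/240331) - 364686/(115591*(-1/124443) + 37125*(-1/119927)) = (379215/2)*(-1/240331) - 364686/(-115591/124443 - 37125/119927) = -379215/480662 - 364686/(-18482428232/14924075661) = -379215/480662 - 364686*(-14924075661/18482428232) = -379215/480662 + 2721300728253723/9241214116 = 654011173118440002843/2220950229712396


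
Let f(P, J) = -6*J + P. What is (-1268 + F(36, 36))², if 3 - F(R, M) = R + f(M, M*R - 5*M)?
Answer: 28718881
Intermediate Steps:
f(P, J) = P - 6*J
F(R, M) = 3 - R - 31*M + 6*M*R (F(R, M) = 3 - (R + (M - 6*(M*R - 5*M))) = 3 - (R + (M - 6*(-5*M + M*R))) = 3 - (R + (M + (30*M - 6*M*R))) = 3 - (R + (31*M - 6*M*R)) = 3 - (R + 31*M - 6*M*R) = 3 + (-R - 31*M + 6*M*R) = 3 - R - 31*M + 6*M*R)
(-1268 + F(36, 36))² = (-1268 + (3 - 1*36 - 1*36 + 6*36*(-5 + 36)))² = (-1268 + (3 - 36 - 36 + 6*36*31))² = (-1268 + (3 - 36 - 36 + 6696))² = (-1268 + 6627)² = 5359² = 28718881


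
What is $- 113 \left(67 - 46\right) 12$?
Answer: $-28476$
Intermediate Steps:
$- 113 \left(67 - 46\right) 12 = \left(-113\right) 21 \cdot 12 = \left(-2373\right) 12 = -28476$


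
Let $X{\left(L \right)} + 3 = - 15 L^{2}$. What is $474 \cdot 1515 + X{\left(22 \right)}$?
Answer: $710847$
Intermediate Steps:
$X{\left(L \right)} = -3 - 15 L^{2}$
$474 \cdot 1515 + X{\left(22 \right)} = 474 \cdot 1515 - \left(3 + 15 \cdot 22^{2}\right) = 718110 - 7263 = 710847$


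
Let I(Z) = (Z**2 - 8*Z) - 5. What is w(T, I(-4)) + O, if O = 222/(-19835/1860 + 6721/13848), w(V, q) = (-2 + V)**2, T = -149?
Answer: 99535195231/4369567 ≈ 22779.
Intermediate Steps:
I(Z) = -5 + Z**2 - 8*Z
O = -95301936/4369567 (O = 222/(-19835*1/1860 + 6721*(1/13848)) = 222/(-3967/372 + 6721/13848) = 222/(-4369567/429288) = 222*(-429288/4369567) = -95301936/4369567 ≈ -21.810)
w(T, I(-4)) + O = (-2 - 149)**2 - 95301936/4369567 = (-151)**2 - 95301936/4369567 = 22801 - 95301936/4369567 = 99535195231/4369567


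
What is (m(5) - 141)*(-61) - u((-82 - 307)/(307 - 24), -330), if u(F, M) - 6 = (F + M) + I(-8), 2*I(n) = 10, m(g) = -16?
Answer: 2800957/283 ≈ 9897.4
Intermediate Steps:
I(n) = 5 (I(n) = (½)*10 = 5)
u(F, M) = 11 + F + M (u(F, M) = 6 + ((F + M) + 5) = 6 + (5 + F + M) = 11 + F + M)
(m(5) - 141)*(-61) - u((-82 - 307)/(307 - 24), -330) = (-16 - 141)*(-61) - (11 + (-82 - 307)/(307 - 24) - 330) = -157*(-61) - (11 - 389/283 - 330) = 9577 - (11 - 389*1/283 - 330) = 9577 - (11 - 389/283 - 330) = 9577 - 1*(-90666/283) = 9577 + 90666/283 = 2800957/283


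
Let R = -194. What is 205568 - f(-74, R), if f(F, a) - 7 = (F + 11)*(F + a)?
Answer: 188677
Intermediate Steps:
f(F, a) = 7 + (11 + F)*(F + a) (f(F, a) = 7 + (F + 11)*(F + a) = 7 + (11 + F)*(F + a))
205568 - f(-74, R) = 205568 - (7 + (-74)² + 11*(-74) + 11*(-194) - 74*(-194)) = 205568 - (7 + 5476 - 814 - 2134 + 14356) = 205568 - 1*16891 = 205568 - 16891 = 188677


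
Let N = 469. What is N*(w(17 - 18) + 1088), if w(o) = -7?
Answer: 506989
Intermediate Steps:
N*(w(17 - 18) + 1088) = 469*(-7 + 1088) = 469*1081 = 506989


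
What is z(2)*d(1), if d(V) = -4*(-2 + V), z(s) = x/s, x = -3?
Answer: -6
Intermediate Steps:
z(s) = -3/s
d(V) = 8 - 4*V
z(2)*d(1) = (-3/2)*(8 - 4*1) = (-3*½)*(8 - 4) = -3/2*4 = -6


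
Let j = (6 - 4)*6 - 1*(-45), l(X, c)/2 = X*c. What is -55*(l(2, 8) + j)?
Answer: -4895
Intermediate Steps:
l(X, c) = 2*X*c (l(X, c) = 2*(X*c) = 2*X*c)
j = 57 (j = 2*6 + 45 = 12 + 45 = 57)
-55*(l(2, 8) + j) = -55*(2*2*8 + 57) = -55*(32 + 57) = -55*89 = -4895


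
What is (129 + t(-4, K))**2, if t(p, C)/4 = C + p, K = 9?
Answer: 22201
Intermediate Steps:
t(p, C) = 4*C + 4*p (t(p, C) = 4*(C + p) = 4*C + 4*p)
(129 + t(-4, K))**2 = (129 + (4*9 + 4*(-4)))**2 = (129 + (36 - 16))**2 = (129 + 20)**2 = 149**2 = 22201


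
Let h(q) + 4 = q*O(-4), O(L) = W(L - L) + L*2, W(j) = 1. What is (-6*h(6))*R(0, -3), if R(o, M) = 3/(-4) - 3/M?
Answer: 69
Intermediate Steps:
R(o, M) = -¾ - 3/M (R(o, M) = 3*(-¼) - 3/M = -¾ - 3/M)
O(L) = 1 + 2*L (O(L) = 1 + L*2 = 1 + 2*L)
h(q) = -4 - 7*q (h(q) = -4 + q*(1 + 2*(-4)) = -4 + q*(1 - 8) = -4 + q*(-7) = -4 - 7*q)
(-6*h(6))*R(0, -3) = (-6*(-4 - 7*6))*(-¾ - 3/(-3)) = (-6*(-4 - 42))*(-¾ - 3*(-⅓)) = (-6*(-46))*(-¾ + 1) = 276*(¼) = 69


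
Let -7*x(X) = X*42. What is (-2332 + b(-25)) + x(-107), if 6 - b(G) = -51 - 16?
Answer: -1617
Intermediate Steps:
b(G) = 73 (b(G) = 6 - (-51 - 16) = 6 - 1*(-67) = 6 + 67 = 73)
x(X) = -6*X (x(X) = -X*42/7 = -6*X)
(-2332 + b(-25)) + x(-107) = (-2332 + 73) - 6*(-107) = -2259 + 642 = -1617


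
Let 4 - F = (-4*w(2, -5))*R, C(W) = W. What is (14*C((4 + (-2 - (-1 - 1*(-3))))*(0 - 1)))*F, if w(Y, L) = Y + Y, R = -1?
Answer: 0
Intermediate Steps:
w(Y, L) = 2*Y
F = -12 (F = 4 - (-8*2)*(-1) = 4 - (-4*4)*(-1) = 4 - (-16)*(-1) = 4 - 1*16 = 4 - 16 = -12)
(14*C((4 + (-2 - (-1 - 1*(-3))))*(0 - 1)))*F = (14*((4 + (-2 - (-1 - 1*(-3))))*(0 - 1)))*(-12) = (14*((4 + (-2 - (-1 + 3)))*(-1)))*(-12) = (14*((4 + (-2 - 1*2))*(-1)))*(-12) = (14*((4 + (-2 - 2))*(-1)))*(-12) = (14*((4 - 4)*(-1)))*(-12) = (14*(0*(-1)))*(-12) = (14*0)*(-12) = 0*(-12) = 0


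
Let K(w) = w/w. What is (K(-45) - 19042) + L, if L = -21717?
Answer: -40758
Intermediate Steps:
K(w) = 1
(K(-45) - 19042) + L = (1 - 19042) - 21717 = -19041 - 21717 = -40758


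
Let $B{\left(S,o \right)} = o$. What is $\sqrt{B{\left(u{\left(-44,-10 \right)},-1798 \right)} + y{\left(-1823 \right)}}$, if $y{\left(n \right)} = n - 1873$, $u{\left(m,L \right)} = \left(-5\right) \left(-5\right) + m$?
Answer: $i \sqrt{5494} \approx 74.122 i$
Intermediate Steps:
$u{\left(m,L \right)} = 25 + m$
$y{\left(n \right)} = -1873 + n$
$\sqrt{B{\left(u{\left(-44,-10 \right)},-1798 \right)} + y{\left(-1823 \right)}} = \sqrt{-1798 - 3696} = \sqrt{-5494} = i \sqrt{5494}$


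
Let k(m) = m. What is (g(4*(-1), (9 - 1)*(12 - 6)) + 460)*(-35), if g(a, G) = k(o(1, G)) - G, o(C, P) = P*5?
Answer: -22820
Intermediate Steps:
o(C, P) = 5*P
g(a, G) = 4*G (g(a, G) = 5*G - G = 4*G)
(g(4*(-1), (9 - 1)*(12 - 6)) + 460)*(-35) = (4*((9 - 1)*(12 - 6)) + 460)*(-35) = (4*(8*6) + 460)*(-35) = (4*48 + 460)*(-35) = (192 + 460)*(-35) = 652*(-35) = -22820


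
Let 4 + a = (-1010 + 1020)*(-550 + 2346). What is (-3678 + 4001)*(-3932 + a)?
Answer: 4529752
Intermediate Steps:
a = 17956 (a = -4 + (-1010 + 1020)*(-550 + 2346) = -4 + 10*1796 = -4 + 17960 = 17956)
(-3678 + 4001)*(-3932 + a) = (-3678 + 4001)*(-3932 + 17956) = 323*14024 = 4529752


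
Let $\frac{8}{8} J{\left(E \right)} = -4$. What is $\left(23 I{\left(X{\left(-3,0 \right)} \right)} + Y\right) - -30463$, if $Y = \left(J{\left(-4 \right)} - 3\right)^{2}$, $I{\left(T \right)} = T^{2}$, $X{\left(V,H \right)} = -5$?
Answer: $31087$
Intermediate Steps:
$J{\left(E \right)} = -4$
$Y = 49$ ($Y = \left(-4 - 3\right)^{2} = \left(-7\right)^{2} = 49$)
$\left(23 I{\left(X{\left(-3,0 \right)} \right)} + Y\right) - -30463 = \left(23 \left(-5\right)^{2} + 49\right) - -30463 = \left(23 \cdot 25 + 49\right) + 30463 = \left(575 + 49\right) + 30463 = 624 + 30463 = 31087$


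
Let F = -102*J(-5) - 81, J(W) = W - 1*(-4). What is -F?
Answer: -21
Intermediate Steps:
J(W) = 4 + W (J(W) = W + 4 = 4 + W)
F = 21 (F = -102*(4 - 5) - 81 = -102*(-1) - 81 = 102 - 81 = 21)
-F = -1*21 = -21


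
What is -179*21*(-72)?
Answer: 270648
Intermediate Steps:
-179*21*(-72) = -3759*(-72) = 270648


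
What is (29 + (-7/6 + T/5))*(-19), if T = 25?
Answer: -3743/6 ≈ -623.83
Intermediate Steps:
(29 + (-7/6 + T/5))*(-19) = (29 + (-7/6 + 25/5))*(-19) = (29 + (-7*⅙ + 25*(⅕)))*(-19) = (29 + (-7/6 + 5))*(-19) = (29 + 23/6)*(-19) = (197/6)*(-19) = -3743/6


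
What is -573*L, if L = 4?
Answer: -2292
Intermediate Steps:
-573*L = -573*4 = -2292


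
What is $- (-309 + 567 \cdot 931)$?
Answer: $-527568$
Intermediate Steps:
$- (-309 + 567 \cdot 931) = - (-309 + 527877) = \left(-1\right) 527568 = -527568$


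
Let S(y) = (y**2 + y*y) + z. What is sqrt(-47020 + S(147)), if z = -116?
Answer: I*sqrt(3918) ≈ 62.594*I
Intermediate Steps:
S(y) = -116 + 2*y**2 (S(y) = (y**2 + y*y) - 116 = (y**2 + y**2) - 116 = 2*y**2 - 116 = -116 + 2*y**2)
sqrt(-47020 + S(147)) = sqrt(-47020 + (-116 + 2*147**2)) = sqrt(-47020 + (-116 + 2*21609)) = sqrt(-47020 + (-116 + 43218)) = sqrt(-47020 + 43102) = sqrt(-3918) = I*sqrt(3918)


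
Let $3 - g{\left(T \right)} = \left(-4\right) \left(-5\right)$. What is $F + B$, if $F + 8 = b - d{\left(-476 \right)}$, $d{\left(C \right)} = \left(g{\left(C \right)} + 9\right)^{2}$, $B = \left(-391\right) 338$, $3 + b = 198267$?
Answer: $66034$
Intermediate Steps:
$b = 198264$ ($b = -3 + 198267 = 198264$)
$g{\left(T \right)} = -17$ ($g{\left(T \right)} = 3 - \left(-4\right) \left(-5\right) = 3 - 20 = -17$)
$B = -132158$
$d{\left(C \right)} = 64$ ($d{\left(C \right)} = \left(-17 + 9\right)^{2} = \left(-8\right)^{2} = 64$)
$F = 198192$ ($F = -8 + \left(198264 - 64\right) = -8 + 198200 = 198192$)
$F + B = 198192 - 132158 = 66034$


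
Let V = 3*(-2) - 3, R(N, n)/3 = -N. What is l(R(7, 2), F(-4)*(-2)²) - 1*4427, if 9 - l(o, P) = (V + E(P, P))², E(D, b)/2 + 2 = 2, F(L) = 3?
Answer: -4499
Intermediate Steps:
E(D, b) = 0 (E(D, b) = -4 + 2*2 = -4 + 4 = 0)
R(N, n) = -3*N (R(N, n) = 3*(-N) = -3*N)
V = -9 (V = -6 - 3 = -9)
l(o, P) = -72 (l(o, P) = 9 - (-9 + 0)² = 9 - 1*(-9)² = 9 - 1*81 = 9 - 81 = -72)
l(R(7, 2), F(-4)*(-2)²) - 1*4427 = -72 - 1*4427 = -72 - 4427 = -4499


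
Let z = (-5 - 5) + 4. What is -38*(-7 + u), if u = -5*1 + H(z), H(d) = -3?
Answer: 570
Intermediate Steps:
z = -6 (z = -10 + 4 = -6)
u = -8 (u = -5*1 - 3 = -5 - 3 = -8)
-38*(-7 + u) = -38*(-7 - 8) = -38*(-15) = 570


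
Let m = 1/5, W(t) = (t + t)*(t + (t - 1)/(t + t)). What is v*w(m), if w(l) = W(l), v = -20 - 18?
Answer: 684/25 ≈ 27.360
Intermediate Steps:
W(t) = 2*t*(t + (-1 + t)/(2*t)) (W(t) = (2*t)*(t + (-1 + t)/((2*t))) = (2*t)*(t + (-1 + t)*(1/(2*t))) = (2*t)*(t + (-1 + t)/(2*t)) = 2*t*(t + (-1 + t)/(2*t)))
m = 1/5 ≈ 0.20000
v = -38
w(l) = -1 + l + 2*l**2
v*w(m) = -38*(-1 + 1/5 + 2*(1/5)**2) = -38*(-1 + 1/5 + 2*(1/25)) = -38*(-1 + 1/5 + 2/25) = -38*(-18/25) = 684/25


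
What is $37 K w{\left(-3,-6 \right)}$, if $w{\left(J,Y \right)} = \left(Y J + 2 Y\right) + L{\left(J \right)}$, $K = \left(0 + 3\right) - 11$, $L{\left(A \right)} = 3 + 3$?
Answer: $-3552$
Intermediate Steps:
$L{\left(A \right)} = 6$
$K = -8$ ($K = 3 - 11 = -8$)
$w{\left(J,Y \right)} = 6 + 2 Y + J Y$ ($w{\left(J,Y \right)} = \left(Y J + 2 Y\right) + 6 = \left(J Y + 2 Y\right) + 6 = \left(2 Y + J Y\right) + 6 = 6 + 2 Y + J Y$)
$37 K w{\left(-3,-6 \right)} = 37 \left(-8\right) \left(6 + 2 \left(-6\right) - -18\right) = - 296 \left(6 - 12 + 18\right) = \left(-296\right) 12 = -3552$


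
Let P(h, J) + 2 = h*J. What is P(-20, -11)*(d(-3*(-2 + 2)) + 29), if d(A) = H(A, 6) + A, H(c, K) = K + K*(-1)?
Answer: 6322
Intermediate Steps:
H(c, K) = 0 (H(c, K) = K - K = 0)
d(A) = A (d(A) = 0 + A = A)
P(h, J) = -2 + J*h (P(h, J) = -2 + h*J = -2 + J*h)
P(-20, -11)*(d(-3*(-2 + 2)) + 29) = (-2 - 11*(-20))*(-3*(-2 + 2) + 29) = (-2 + 220)*(-3*0 + 29) = 218*(0 + 29) = 218*29 = 6322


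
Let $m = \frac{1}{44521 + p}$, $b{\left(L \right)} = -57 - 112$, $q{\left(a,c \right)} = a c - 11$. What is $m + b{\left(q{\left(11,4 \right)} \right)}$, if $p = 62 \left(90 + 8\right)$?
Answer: $- \frac{8550892}{50597} \approx -169.0$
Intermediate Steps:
$p = 6076$ ($p = 62 \cdot 98 = 6076$)
$q{\left(a,c \right)} = -11 + a c$
$b{\left(L \right)} = -169$
$m = \frac{1}{50597}$ ($m = \frac{1}{44521 + 6076} = \frac{1}{50597} \approx 1.9764 \cdot 10^{-5}$)
$m + b{\left(q{\left(11,4 \right)} \right)} = \frac{1}{50597} - 169 = - \frac{8550892}{50597}$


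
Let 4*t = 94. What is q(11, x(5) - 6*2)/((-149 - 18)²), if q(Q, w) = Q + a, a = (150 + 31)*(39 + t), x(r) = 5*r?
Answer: 22647/55778 ≈ 0.40602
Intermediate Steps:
t = 47/2 (t = (¼)*94 = 47/2 ≈ 23.500)
a = 22625/2 (a = (150 + 31)*(39 + 47/2) = 181*(125/2) = 22625/2 ≈ 11313.)
q(Q, w) = 22625/2 + Q (q(Q, w) = Q + 22625/2 = 22625/2 + Q)
q(11, x(5) - 6*2)/((-149 - 18)²) = (22625/2 + 11)/((-149 - 18)²) = 22647/(2*((-167)²)) = (22647/2)/27889 = (22647/2)*(1/27889) = 22647/55778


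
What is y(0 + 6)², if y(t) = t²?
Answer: 1296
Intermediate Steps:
y(0 + 6)² = ((0 + 6)²)² = (6²)² = 36² = 1296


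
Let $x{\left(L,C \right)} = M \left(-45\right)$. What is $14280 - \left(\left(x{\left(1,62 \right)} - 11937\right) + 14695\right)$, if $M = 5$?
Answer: $11747$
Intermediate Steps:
$x{\left(L,C \right)} = -225$ ($x{\left(L,C \right)} = 5 \left(-45\right) = -225$)
$14280 - \left(\left(x{\left(1,62 \right)} - 11937\right) + 14695\right) = 14280 - \left(\left(-225 - 11937\right) + 14695\right) = 14280 - \left(-12162 + 14695\right) = 14280 - 2533 = 11747$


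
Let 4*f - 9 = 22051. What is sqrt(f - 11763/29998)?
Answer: 11*sqrt(41012275666)/29998 ≈ 74.260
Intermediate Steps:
f = 5515 (f = 9/4 + (1/4)*22051 = 9/4 + 22051/4 = 5515)
sqrt(f - 11763/29998) = sqrt(5515 - 11763/29998) = sqrt(165427207/29998) = 11*sqrt(41012275666)/29998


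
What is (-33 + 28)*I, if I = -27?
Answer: 135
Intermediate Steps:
(-33 + 28)*I = (-33 + 28)*(-27) = -5*(-27) = 135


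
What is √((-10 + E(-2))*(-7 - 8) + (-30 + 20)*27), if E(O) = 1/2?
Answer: I*√510/2 ≈ 11.292*I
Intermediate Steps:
E(O) = ½
√((-10 + E(-2))*(-7 - 8) + (-30 + 20)*27) = √((-10 + ½)*(-7 - 8) + (-30 + 20)*27) = √(-19/2*(-15) - 10*27) = √(285/2 - 270) = √(-255/2) = I*√510/2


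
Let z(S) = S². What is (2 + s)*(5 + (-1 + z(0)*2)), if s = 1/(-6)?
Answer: 22/3 ≈ 7.3333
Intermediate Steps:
s = -⅙ ≈ -0.16667
(2 + s)*(5 + (-1 + z(0)*2)) = (2 - ⅙)*(5 + (-1 + 0²*2)) = 11*(5 + (-1 + 0*2))/6 = 11*(5 + (-1 + 0))/6 = 11*(5 - 1)/6 = (11/6)*4 = 22/3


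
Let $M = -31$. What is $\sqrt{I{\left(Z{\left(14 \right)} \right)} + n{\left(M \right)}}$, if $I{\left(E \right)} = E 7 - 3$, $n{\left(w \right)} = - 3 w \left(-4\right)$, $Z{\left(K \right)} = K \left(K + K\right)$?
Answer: $\sqrt{2369} \approx 48.672$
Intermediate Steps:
$Z{\left(K \right)} = 2 K^{2}$ ($Z{\left(K \right)} = K 2 K = 2 K^{2}$)
$n{\left(w \right)} = 12 w$
$I{\left(E \right)} = -3 + 7 E$ ($I{\left(E \right)} = 7 E - 3 = -3 + 7 E$)
$\sqrt{I{\left(Z{\left(14 \right)} \right)} + n{\left(M \right)}} = \sqrt{\left(-3 + 7 \cdot 2 \cdot 14^{2}\right) + 12 \left(-31\right)} = \sqrt{\left(-3 + 7 \cdot 2 \cdot 196\right) - 372} = \sqrt{\left(-3 + 7 \cdot 392\right) - 372} = \sqrt{\left(-3 + 2744\right) - 372} = \sqrt{2741 - 372} = \sqrt{2369}$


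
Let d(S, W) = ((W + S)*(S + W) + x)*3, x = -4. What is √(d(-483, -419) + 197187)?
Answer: √2637987 ≈ 1624.2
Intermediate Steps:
d(S, W) = -12 + 3*(S + W)² (d(S, W) = ((W + S)*(S + W) - 4)*3 = ((S + W)*(S + W) - 4)*3 = ((S + W)² - 4)*3 = (-4 + (S + W)²)*3 = -12 + 3*(S + W)²)
√(d(-483, -419) + 197187) = √((-12 + 3*(-483 - 419)²) + 197187) = √((-12 + 3*(-902)²) + 197187) = √((-12 + 3*813604) + 197187) = √((-12 + 2440812) + 197187) = √(2440800 + 197187) = √2637987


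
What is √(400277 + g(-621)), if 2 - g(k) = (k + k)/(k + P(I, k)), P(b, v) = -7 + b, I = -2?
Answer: 4*√30646210/35 ≈ 632.67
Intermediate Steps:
g(k) = 2 - 2*k/(-9 + k) (g(k) = 2 - (k + k)/(k + (-7 - 2)) = 2 - 2*k/(k - 9) = 2 - 2*k/(-9 + k))
√(400277 + g(-621)) = √(400277 - 18/(-9 - 621)) = √(400277 - 18/(-630)) = √(400277 - 18*(-1/630)) = √(400277 + 1/35) = √(14009696/35) = 4*√30646210/35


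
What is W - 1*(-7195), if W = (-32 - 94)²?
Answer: 23071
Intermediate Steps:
W = 15876 (W = (-126)² = 15876)
W - 1*(-7195) = 15876 - 1*(-7195) = 15876 + 7195 = 23071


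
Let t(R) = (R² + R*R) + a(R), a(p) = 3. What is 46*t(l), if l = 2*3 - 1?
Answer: 2438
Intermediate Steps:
l = 5 (l = 6 - 1 = 5)
t(R) = 3 + 2*R² (t(R) = (R² + R*R) + 3 = (R² + R²) + 3 = 2*R² + 3 = 3 + 2*R²)
46*t(l) = 46*(3 + 2*5²) = 46*(3 + 2*25) = 46*(3 + 50) = 46*53 = 2438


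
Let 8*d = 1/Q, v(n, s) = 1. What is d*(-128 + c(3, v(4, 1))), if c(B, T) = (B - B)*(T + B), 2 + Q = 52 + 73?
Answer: -16/123 ≈ -0.13008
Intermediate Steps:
Q = 123 (Q = -2 + (52 + 73) = -2 + 125 = 123)
c(B, T) = 0 (c(B, T) = 0*(B + T) = 0)
d = 1/984 (d = (1/8)/123 = (1/8)*(1/123) = 1/984 ≈ 0.0010163)
d*(-128 + c(3, v(4, 1))) = (-128 + 0)/984 = (1/984)*(-128) = -16/123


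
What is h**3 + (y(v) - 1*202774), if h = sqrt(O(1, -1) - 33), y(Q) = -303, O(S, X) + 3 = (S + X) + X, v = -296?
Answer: -203077 - 37*I*sqrt(37) ≈ -2.0308e+5 - 225.06*I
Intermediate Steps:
O(S, X) = -3 + S + 2*X (O(S, X) = -3 + ((S + X) + X) = -3 + (S + 2*X) = -3 + S + 2*X)
h = I*sqrt(37) (h = sqrt((-3 + 1 + 2*(-1)) - 33) = sqrt((-3 + 1 - 2) - 33) = sqrt(-4 - 33) = sqrt(-37) = I*sqrt(37) ≈ 6.0828*I)
h**3 + (y(v) - 1*202774) = (I*sqrt(37))**3 + (-303 - 1*202774) = -37*I*sqrt(37) + (-303 - 202774) = -37*I*sqrt(37) - 203077 = -203077 - 37*I*sqrt(37)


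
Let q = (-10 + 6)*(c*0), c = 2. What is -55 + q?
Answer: -55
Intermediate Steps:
q = 0 (q = (-10 + 6)*(2*0) = -4*0 = 0)
-55 + q = -55 + 0 = -55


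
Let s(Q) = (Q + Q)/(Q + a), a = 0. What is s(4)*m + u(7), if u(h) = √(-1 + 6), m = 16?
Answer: 32 + √5 ≈ 34.236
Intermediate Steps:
s(Q) = 2 (s(Q) = (Q + Q)/(Q + 0) = (2*Q)/Q = 2)
u(h) = √5
s(4)*m + u(7) = 2*16 + √5 = 32 + √5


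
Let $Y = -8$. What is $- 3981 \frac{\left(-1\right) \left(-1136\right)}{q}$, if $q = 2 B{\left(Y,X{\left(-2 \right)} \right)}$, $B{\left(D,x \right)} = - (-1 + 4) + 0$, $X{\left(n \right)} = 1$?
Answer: $753736$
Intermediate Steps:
$B{\left(D,x \right)} = -3$ ($B{\left(D,x \right)} = \left(-1\right) 3 + 0 = -3 + 0 = -3$)
$q = -6$ ($q = 2 \left(-3\right) = -6$)
$- 3981 \frac{\left(-1\right) \left(-1136\right)}{q} = - 3981 \frac{\left(-1\right) \left(-1136\right)}{-6} = - 3981 \cdot 1136 \left(- \frac{1}{6}\right) = \left(-3981\right) \left(- \frac{568}{3}\right) = 753736$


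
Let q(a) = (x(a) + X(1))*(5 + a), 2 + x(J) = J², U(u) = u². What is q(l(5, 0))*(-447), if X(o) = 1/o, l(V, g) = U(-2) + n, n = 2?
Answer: -172095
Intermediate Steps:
l(V, g) = 6 (l(V, g) = (-2)² + 2 = 4 + 2 = 6)
X(o) = 1/o
x(J) = -2 + J²
q(a) = (-1 + a²)*(5 + a) (q(a) = ((-2 + a²) + 1/1)*(5 + a) = ((-2 + a²) + 1)*(5 + a) = (-1 + a²)*(5 + a))
q(l(5, 0))*(-447) = (-5 + 6³ - 1*6 + 5*6²)*(-447) = (-5 + 216 - 6 + 5*36)*(-447) = (-5 + 216 - 6 + 180)*(-447) = 385*(-447) = -172095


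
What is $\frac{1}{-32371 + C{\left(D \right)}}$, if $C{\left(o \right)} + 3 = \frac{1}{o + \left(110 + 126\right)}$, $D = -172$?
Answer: $- \frac{64}{2071935} \approx -3.0889 \cdot 10^{-5}$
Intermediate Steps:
$C{\left(o \right)} = -3 + \frac{1}{236 + o}$ ($C{\left(o \right)} = -3 + \frac{1}{o + \left(110 + 126\right)} = -3 + \frac{1}{o + 236} = -3 + \frac{1}{236 + o}$)
$\frac{1}{-32371 + C{\left(D \right)}} = \frac{1}{-32371 + \frac{-707 - -516}{236 - 172}} = \frac{1}{-32371 + \frac{-707 + 516}{64}} = \frac{1}{-32371 + \frac{1}{64} \left(-191\right)} = \frac{1}{-32371 - \frac{191}{64}} = \frac{1}{- \frac{2071935}{64}} = - \frac{64}{2071935}$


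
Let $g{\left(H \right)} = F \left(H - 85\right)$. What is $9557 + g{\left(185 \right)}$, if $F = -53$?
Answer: $4257$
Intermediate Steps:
$g{\left(H \right)} = 4505 - 53 H$ ($g{\left(H \right)} = - 53 \left(H - 85\right) = - 53 \left(-85 + H\right) = 4505 - 53 H$)
$9557 + g{\left(185 \right)} = 9557 + \left(4505 - 9805\right) = 9557 - 5300 = 4257$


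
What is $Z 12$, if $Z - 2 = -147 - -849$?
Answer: $8448$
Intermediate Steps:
$Z = 704$ ($Z = 2 - -702 = 2 + \left(-147 + 849\right) = 2 + 702 = 704$)
$Z 12 = 704 \cdot 12 = 8448$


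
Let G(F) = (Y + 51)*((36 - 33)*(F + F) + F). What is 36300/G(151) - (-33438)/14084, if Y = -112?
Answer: 16782987/9266266 ≈ 1.8112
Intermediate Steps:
G(F) = -427*F (G(F) = (-112 + 51)*((36 - 33)*(F + F) + F) = -61*(3*(2*F) + F) = -61*(6*F + F) = -427*F)
36300/G(151) - (-33438)/14084 = 36300/((-427*151)) - (-33438)/14084 = 36300/(-64477) - (-33438)/14084 = 36300*(-1/64477) - 1*(-16719/7042) = -36300/64477 + 16719/7042 = 16782987/9266266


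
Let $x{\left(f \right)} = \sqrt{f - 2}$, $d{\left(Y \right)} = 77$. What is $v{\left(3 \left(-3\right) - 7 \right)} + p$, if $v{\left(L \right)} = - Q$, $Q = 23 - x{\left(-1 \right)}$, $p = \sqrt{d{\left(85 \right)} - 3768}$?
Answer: $-23 + i \sqrt{3} + i \sqrt{3691} \approx -23.0 + 62.486 i$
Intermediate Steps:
$x{\left(f \right)} = \sqrt{-2 + f}$
$p = i \sqrt{3691}$ ($p = \sqrt{77 - 3768} = \sqrt{-3691} = i \sqrt{3691} \approx 60.754 i$)
$Q = 23 - i \sqrt{3}$ ($Q = 23 - \sqrt{-2 - 1} = 23 - \sqrt{-3} = 23 - i \sqrt{3} \approx 23.0 - 1.732 i$)
$v{\left(L \right)} = -23 + i \sqrt{3}$ ($v{\left(L \right)} = - (23 - i \sqrt{3}) = -23 + i \sqrt{3}$)
$v{\left(3 \left(-3\right) - 7 \right)} + p = \left(-23 + i \sqrt{3}\right) + i \sqrt{3691} = -23 + i \sqrt{3} + i \sqrt{3691}$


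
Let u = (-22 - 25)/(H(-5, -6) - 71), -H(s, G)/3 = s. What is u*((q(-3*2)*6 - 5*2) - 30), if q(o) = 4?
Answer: -94/7 ≈ -13.429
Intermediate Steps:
H(s, G) = -3*s
u = 47/56 (u = (-22 - 25)/(-3*(-5) - 71) = -47/(15 - 71) = -47/(-56) = -47*(-1/56) = 47/56 ≈ 0.83929)
u*((q(-3*2)*6 - 5*2) - 30) = 47*((4*6 - 5*2) - 30)/56 = 47*((24 - 10) - 30)/56 = 47*(14 - 30)/56 = (47/56)*(-16) = -94/7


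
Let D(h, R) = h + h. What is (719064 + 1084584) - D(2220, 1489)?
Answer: 1799208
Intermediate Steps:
D(h, R) = 2*h
(719064 + 1084584) - D(2220, 1489) = (719064 + 1084584) - 2*2220 = 1803648 - 1*4440 = 1803648 - 4440 = 1799208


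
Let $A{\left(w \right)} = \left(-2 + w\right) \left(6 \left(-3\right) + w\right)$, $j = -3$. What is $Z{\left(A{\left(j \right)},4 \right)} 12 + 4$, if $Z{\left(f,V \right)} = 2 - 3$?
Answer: $-8$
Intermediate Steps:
$A{\left(w \right)} = \left(-18 + w\right) \left(-2 + w\right)$ ($A{\left(w \right)} = \left(-2 + w\right) \left(-18 + w\right) = \left(-18 + w\right) \left(-2 + w\right)$)
$Z{\left(f,V \right)} = -1$ ($Z{\left(f,V \right)} = 2 - 3 = -1$)
$Z{\left(A{\left(j \right)},4 \right)} 12 + 4 = \left(-1\right) 12 + 4 = -12 + 4 = -8$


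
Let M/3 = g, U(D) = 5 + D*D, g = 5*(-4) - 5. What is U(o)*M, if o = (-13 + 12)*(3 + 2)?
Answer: -2250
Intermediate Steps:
o = -5 (o = -1*5 = -5)
g = -25 (g = -20 - 5 = -25)
U(D) = 5 + D²
M = -75 (M = 3*(-25) = -75)
U(o)*M = (5 + (-5)²)*(-75) = (5 + 25)*(-75) = 30*(-75) = -2250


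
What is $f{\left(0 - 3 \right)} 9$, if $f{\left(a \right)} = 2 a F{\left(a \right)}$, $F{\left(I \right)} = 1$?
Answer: $-54$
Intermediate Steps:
$f{\left(a \right)} = 2 a$ ($f{\left(a \right)} = 2 a 1 = 2 a$)
$f{\left(0 - 3 \right)} 9 = 2 \left(0 - 3\right) 9 = 2 \left(-3\right) 9 = \left(-6\right) 9 = -54$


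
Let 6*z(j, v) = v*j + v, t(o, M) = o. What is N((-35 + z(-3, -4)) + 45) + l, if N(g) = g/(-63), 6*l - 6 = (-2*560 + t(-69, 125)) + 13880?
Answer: 799843/378 ≈ 2116.0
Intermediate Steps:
z(j, v) = v/6 + j*v/6 (z(j, v) = (v*j + v)/6 = (j*v + v)/6 = (v + j*v)/6 = v/6 + j*v/6)
l = 12697/6 (l = 1 + ((-2*560 - 69) + 13880)/6 = 1 + ((-1120 - 69) + 13880)/6 = 1 + (-1189 + 13880)/6 = 1 + (⅙)*12691 = 1 + 12691/6 = 12697/6 ≈ 2116.2)
N(g) = -g/63 (N(g) = g*(-1/63) = -g/63)
N((-35 + z(-3, -4)) + 45) + l = -((-35 + (⅙)*(-4)*(1 - 3)) + 45)/63 + 12697/6 = -((-35 + (⅙)*(-4)*(-2)) + 45)/63 + 12697/6 = -((-35 + 4/3) + 45)/63 + 12697/6 = -(-101/3 + 45)/63 + 12697/6 = -1/63*34/3 + 12697/6 = -34/189 + 12697/6 = 799843/378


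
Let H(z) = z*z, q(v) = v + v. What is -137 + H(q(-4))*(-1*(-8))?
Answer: 375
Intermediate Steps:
q(v) = 2*v
H(z) = z**2
-137 + H(q(-4))*(-1*(-8)) = -137 + (2*(-4))**2*(-1*(-8)) = -137 + (-8)**2*8 = -137 + 64*8 = -137 + 512 = 375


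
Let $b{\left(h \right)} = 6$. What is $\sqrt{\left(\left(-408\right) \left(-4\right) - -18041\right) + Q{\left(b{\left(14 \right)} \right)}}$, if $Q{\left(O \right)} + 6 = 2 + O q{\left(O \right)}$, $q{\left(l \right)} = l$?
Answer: $\sqrt{19705} \approx 140.37$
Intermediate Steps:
$Q{\left(O \right)} = -4 + O^{2}$ ($Q{\left(O \right)} = -6 + \left(2 + O O\right) = -6 + \left(2 + O^{2}\right) = -4 + O^{2}$)
$\sqrt{\left(\left(-408\right) \left(-4\right) - -18041\right) + Q{\left(b{\left(14 \right)} \right)}} = \sqrt{\left(\left(-408\right) \left(-4\right) - -18041\right) - \left(4 - 6^{2}\right)} = \sqrt{\left(1632 + 18041\right) + \left(-4 + 36\right)} = \sqrt{19673 + 32} = \sqrt{19705}$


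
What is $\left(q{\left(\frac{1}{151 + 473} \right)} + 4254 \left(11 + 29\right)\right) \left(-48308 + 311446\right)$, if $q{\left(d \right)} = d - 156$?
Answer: $\frac{13957168047793}{312} \approx 4.4734 \cdot 10^{10}$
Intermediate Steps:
$q{\left(d \right)} = -156 + d$ ($q{\left(d \right)} = d - 156 = -156 + d$)
$\left(q{\left(\frac{1}{151 + 473} \right)} + 4254 \left(11 + 29\right)\right) \left(-48308 + 311446\right) = \left(\left(-156 + \frac{1}{151 + 473}\right) + 4254 \left(11 + 29\right)\right) \left(-48308 + 311446\right) = \left(\left(-156 + \frac{1}{624}\right) + 4254 \cdot 40\right) 263138 = \left(\left(-156 + \frac{1}{624}\right) + 170160\right) 263138 = \left(- \frac{97343}{624} + 170160\right) 263138 = \frac{106082497}{624} \cdot 263138 = \frac{13957168047793}{312}$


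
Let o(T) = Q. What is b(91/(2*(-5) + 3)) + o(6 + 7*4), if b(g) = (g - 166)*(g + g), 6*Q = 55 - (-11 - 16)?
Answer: 14003/3 ≈ 4667.7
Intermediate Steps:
Q = 41/3 (Q = (55 - (-11 - 16))/6 = (55 - 1*(-27))/6 = (55 + 27)/6 = (⅙)*82 = 41/3 ≈ 13.667)
o(T) = 41/3
b(g) = 2*g*(-166 + g) (b(g) = (-166 + g)*(2*g) = 2*g*(-166 + g))
b(91/(2*(-5) + 3)) + o(6 + 7*4) = 2*(91/(2*(-5) + 3))*(-166 + 91/(2*(-5) + 3)) + 41/3 = 2*(91/(-10 + 3))*(-166 + 91/(-10 + 3)) + 41/3 = 2*(91/(-7))*(-166 + 91/(-7)) + 41/3 = 2*(91*(-⅐))*(-166 + 91*(-⅐)) + 41/3 = 2*(-13)*(-166 - 13) + 41/3 = 2*(-13)*(-179) + 41/3 = 4654 + 41/3 = 14003/3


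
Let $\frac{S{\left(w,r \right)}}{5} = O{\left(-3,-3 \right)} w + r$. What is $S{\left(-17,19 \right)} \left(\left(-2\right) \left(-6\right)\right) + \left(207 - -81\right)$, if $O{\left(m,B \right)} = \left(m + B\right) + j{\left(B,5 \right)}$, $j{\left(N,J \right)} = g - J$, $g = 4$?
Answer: $8568$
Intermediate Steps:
$j{\left(N,J \right)} = 4 - J$
$O{\left(m,B \right)} = -1 + B + m$ ($O{\left(m,B \right)} = \left(m + B\right) + \left(4 - 5\right) = \left(B + m\right) + \left(4 - 5\right) = \left(B + m\right) - 1 = -1 + B + m$)
$S{\left(w,r \right)} = - 35 w + 5 r$ ($S{\left(w,r \right)} = 5 \left(\left(-1 - 3 - 3\right) w + r\right) = 5 \left(- 7 w + r\right) = 5 \left(r - 7 w\right) = - 35 w + 5 r$)
$S{\left(-17,19 \right)} \left(\left(-2\right) \left(-6\right)\right) + \left(207 - -81\right) = \left(\left(-35\right) \left(-17\right) + 5 \cdot 19\right) \left(\left(-2\right) \left(-6\right)\right) + \left(207 - -81\right) = \left(595 + 95\right) 12 + \left(207 + 81\right) = 690 \cdot 12 + 288 = 8280 + 288 = 8568$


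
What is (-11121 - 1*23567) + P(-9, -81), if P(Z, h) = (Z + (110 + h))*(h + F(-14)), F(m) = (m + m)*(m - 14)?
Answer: -20628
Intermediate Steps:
F(m) = 2*m*(-14 + m) (F(m) = (2*m)*(-14 + m) = 2*m*(-14 + m))
P(Z, h) = (784 + h)*(110 + Z + h) (P(Z, h) = (Z + (110 + h))*(h + 2*(-14)*(-14 - 14)) = (110 + Z + h)*(h + 2*(-14)*(-28)) = (110 + Z + h)*(h + 784) = (110 + Z + h)*(784 + h) = (784 + h)*(110 + Z + h))
(-11121 - 1*23567) + P(-9, -81) = (-11121 - 1*23567) + (86240 + (-81)² + 784*(-9) + 894*(-81) - 9*(-81)) = (-11121 - 23567) + (86240 + 6561 - 7056 - 72414 + 729) = -34688 + 14060 = -20628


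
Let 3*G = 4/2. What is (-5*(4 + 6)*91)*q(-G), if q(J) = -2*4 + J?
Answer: 118300/3 ≈ 39433.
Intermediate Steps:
G = ⅔ (G = (4/2)/3 = (4*(½))/3 = (⅓)*2 = ⅔ ≈ 0.66667)
q(J) = -8 + J
(-5*(4 + 6)*91)*q(-G) = (-5*(4 + 6)*91)*(-8 - 1*⅔) = (-5*10*91)*(-8 - ⅔) = -50*91*(-26/3) = -4550*(-26/3) = 118300/3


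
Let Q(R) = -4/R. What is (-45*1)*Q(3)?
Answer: 60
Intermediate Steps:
(-45*1)*Q(3) = (-45*1)*(-4/3) = -(-180)/3 = -45*(-4/3) = 60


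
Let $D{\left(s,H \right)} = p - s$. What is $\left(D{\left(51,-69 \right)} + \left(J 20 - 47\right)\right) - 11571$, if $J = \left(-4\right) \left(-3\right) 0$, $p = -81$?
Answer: $-11750$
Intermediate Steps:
$D{\left(s,H \right)} = -81 - s$
$J = 0$ ($J = 12 \cdot 0 = 0$)
$\left(D{\left(51,-69 \right)} + \left(J 20 - 47\right)\right) - 11571 = \left(\left(-81 - 51\right) + \left(0 \cdot 20 - 47\right)\right) - 11571 = \left(\left(-81 - 51\right) + \left(0 - 47\right)\right) - 11571 = \left(-132 - 47\right) - 11571 = -179 - 11571 = -11750$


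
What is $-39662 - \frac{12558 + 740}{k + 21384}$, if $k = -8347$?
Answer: $- \frac{517086792}{13037} \approx -39663.0$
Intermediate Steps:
$-39662 - \frac{12558 + 740}{k + 21384} = -39662 - \frac{12558 + 740}{-8347 + 21384} = -39662 - \frac{13298}{13037} = - \frac{517086792}{13037}$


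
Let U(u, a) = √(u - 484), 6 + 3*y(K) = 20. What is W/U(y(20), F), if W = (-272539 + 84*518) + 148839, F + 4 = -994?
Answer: 40094*I*√4314/719 ≈ 3662.6*I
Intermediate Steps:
y(K) = 14/3 (y(K) = -2 + (⅓)*20 = -2 + 20/3 = 14/3)
F = -998 (F = -4 - 994 = -998)
U(u, a) = √(-484 + u)
W = -80188 (W = (-272539 + 43512) + 148839 = -229027 + 148839 = -80188)
W/U(y(20), F) = -80188/√(-484 + 14/3) = -80188*(-I*√4314/1438) = -(-40094)*I*√4314/719 = 40094*I*√4314/719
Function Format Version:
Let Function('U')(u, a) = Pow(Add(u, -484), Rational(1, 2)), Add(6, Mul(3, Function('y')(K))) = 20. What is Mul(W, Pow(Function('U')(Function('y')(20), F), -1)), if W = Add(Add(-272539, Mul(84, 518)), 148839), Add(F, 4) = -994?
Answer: Mul(Rational(40094, 719), I, Pow(4314, Rational(1, 2))) ≈ Mul(3662.6, I)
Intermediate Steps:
Function('y')(K) = Rational(14, 3) (Function('y')(K) = Add(-2, Mul(Rational(1, 3), 20)) = Add(-2, Rational(20, 3)) = Rational(14, 3))
F = -998 (F = Add(-4, -994) = -998)
Function('U')(u, a) = Pow(Add(-484, u), Rational(1, 2))
W = -80188 (W = Add(Add(-272539, 43512), 148839) = Add(-229027, 148839) = -80188)
Mul(W, Pow(Function('U')(Function('y')(20), F), -1)) = Mul(-80188, Pow(Pow(Add(-484, Rational(14, 3)), Rational(1, 2)), -1)) = Mul(-80188, Pow(Pow(Rational(-1438, 3), Rational(1, 2)), -1)) = Mul(-80188, Pow(Mul(Rational(1, 3), I, Pow(4314, Rational(1, 2))), -1)) = Mul(-80188, Mul(Rational(-1, 1438), I, Pow(4314, Rational(1, 2)))) = Mul(Rational(40094, 719), I, Pow(4314, Rational(1, 2)))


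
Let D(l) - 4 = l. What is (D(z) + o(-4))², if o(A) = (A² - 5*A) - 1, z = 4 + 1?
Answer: 1936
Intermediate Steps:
z = 5
D(l) = 4 + l
o(A) = -1 + A² - 5*A
(D(z) + o(-4))² = ((4 + 5) + (-1 + (-4)² - 5*(-4)))² = (9 + (-1 + 16 + 20))² = (9 + 35)² = 44² = 1936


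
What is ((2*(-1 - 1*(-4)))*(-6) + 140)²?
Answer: 10816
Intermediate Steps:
((2*(-1 - 1*(-4)))*(-6) + 140)² = ((2*(-1 + 4))*(-6) + 140)² = ((2*3)*(-6) + 140)² = (6*(-6) + 140)² = (-36 + 140)² = 104² = 10816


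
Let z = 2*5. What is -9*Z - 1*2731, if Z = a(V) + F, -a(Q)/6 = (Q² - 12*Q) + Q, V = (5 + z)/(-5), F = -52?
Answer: 5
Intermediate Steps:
z = 10
V = -3 (V = (5 + 10)/(-5) = 15*(-⅕) = -3)
a(Q) = -6*Q² + 66*Q (a(Q) = -6*((Q² - 12*Q) + Q) = -6*(Q² - 11*Q) = -6*Q² + 66*Q)
Z = -304 (Z = 6*(-3)*(11 - 1*(-3)) - 52 = 6*(-3)*(11 + 3) - 52 = 6*(-3)*14 - 52 = -252 - 52 = -304)
-9*Z - 1*2731 = -9*(-304) - 1*2731 = 2736 - 2731 = 5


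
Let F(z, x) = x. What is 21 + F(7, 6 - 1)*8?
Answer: 61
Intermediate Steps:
21 + F(7, 6 - 1)*8 = 21 + (6 - 1)*8 = 21 + 5*8 = 21 + 40 = 61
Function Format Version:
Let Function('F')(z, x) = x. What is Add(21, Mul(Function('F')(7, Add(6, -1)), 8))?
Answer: 61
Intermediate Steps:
Add(21, Mul(Function('F')(7, Add(6, -1)), 8)) = Add(21, Mul(Add(6, -1), 8)) = Add(21, Mul(5, 8)) = Add(21, 40) = 61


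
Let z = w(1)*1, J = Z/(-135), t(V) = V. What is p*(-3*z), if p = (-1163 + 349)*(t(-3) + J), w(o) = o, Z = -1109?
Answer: 573056/45 ≈ 12735.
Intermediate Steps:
J = 1109/135 (J = -1109/(-135) = -1109*(-1/135) = 1109/135 ≈ 8.2148)
z = 1 (z = 1*1 = 1)
p = -573056/135 (p = (-1163 + 349)*(-3 + 1109/135) = -814*704/135 = -573056/135 ≈ -4244.9)
p*(-3*z) = -(-573056)/45 = -573056/135*(-3) = 573056/45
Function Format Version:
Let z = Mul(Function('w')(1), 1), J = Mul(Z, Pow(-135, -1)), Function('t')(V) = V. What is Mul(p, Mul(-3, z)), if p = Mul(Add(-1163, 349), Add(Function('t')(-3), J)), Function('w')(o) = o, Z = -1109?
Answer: Rational(573056, 45) ≈ 12735.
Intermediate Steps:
J = Rational(1109, 135) (J = Mul(-1109, Pow(-135, -1)) = Mul(-1109, Rational(-1, 135)) = Rational(1109, 135) ≈ 8.2148)
z = 1 (z = Mul(1, 1) = 1)
p = Rational(-573056, 135) (p = Mul(Add(-1163, 349), Add(-3, Rational(1109, 135))) = Mul(-814, Rational(704, 135)) = Rational(-573056, 135) ≈ -4244.9)
Mul(p, Mul(-3, z)) = Mul(Rational(-573056, 135), Mul(-3, 1)) = Mul(Rational(-573056, 135), -3) = Rational(573056, 45)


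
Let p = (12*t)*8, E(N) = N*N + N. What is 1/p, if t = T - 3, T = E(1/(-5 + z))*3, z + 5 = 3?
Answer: -49/15840 ≈ -0.0030934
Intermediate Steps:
z = -2 (z = -5 + 3 = -2)
E(N) = N + N² (E(N) = N² + N = N + N²)
T = -18/49 (T = ((1 + 1/(-5 - 2))/(-5 - 2))*3 = ((1 + 1/(-7))/(-7))*3 = -(1 - ⅐)/7*3 = -⅐*6/7*3 = -6/49*3 = -18/49 ≈ -0.36735)
t = -165/49 (t = -18/49 - 3 = -165/49 ≈ -3.3673)
p = -15840/49 (p = (12*(-165/49))*8 = -1980/49*8 = -15840/49 ≈ -323.27)
1/p = 1/(-15840/49) = -49/15840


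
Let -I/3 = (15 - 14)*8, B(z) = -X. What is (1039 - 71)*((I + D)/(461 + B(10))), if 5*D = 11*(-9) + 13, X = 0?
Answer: -199408/2305 ≈ -86.511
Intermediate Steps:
D = -86/5 (D = (11*(-9) + 13)/5 = (-99 + 13)/5 = (1/5)*(-86) = -86/5 ≈ -17.200)
B(z) = 0 (B(z) = -1*0 = 0)
I = -24 (I = -3*(15 - 14)*8 = -3*8 = -24)
(1039 - 71)*((I + D)/(461 + B(10))) = (1039 - 71)*((-24 - 86/5)/(461 + 0)) = 968*(-206/5/461) = 968*(-206/5*1/461) = 968*(-206/2305) = -199408/2305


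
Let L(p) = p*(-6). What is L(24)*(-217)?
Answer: 31248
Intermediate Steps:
L(p) = -6*p
L(24)*(-217) = -6*24*(-217) = -144*(-217) = 31248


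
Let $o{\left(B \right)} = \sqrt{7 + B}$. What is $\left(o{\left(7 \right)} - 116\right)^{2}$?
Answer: $\left(116 - \sqrt{14}\right)^{2} \approx 12602.0$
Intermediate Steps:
$\left(o{\left(7 \right)} - 116\right)^{2} = \left(\sqrt{7 + 7} - 116\right)^{2} = \left(\sqrt{14} - 116\right)^{2} = \left(-116 + \sqrt{14}\right)^{2}$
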